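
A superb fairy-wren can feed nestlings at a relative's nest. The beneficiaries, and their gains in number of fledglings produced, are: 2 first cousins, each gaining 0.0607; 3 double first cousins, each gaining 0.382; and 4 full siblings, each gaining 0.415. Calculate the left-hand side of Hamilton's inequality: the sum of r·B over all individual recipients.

1.131675

r to a first cousin = 1/8 (first cousins share one grandparent pair — two paths of length 4: r = 2·(1/2)^4 = 1/8).
r to a double first cousin = 0.25 (double first cousins share both grandparent pairs — four paths of length 4: r = 4·(1/2)^4 = 1/4).
r to a full sibling = 0.5 (full sibs share both parents — two paths of length 2: r = 2·(1/2)^2 = 1/2).
Summing one r·B term per recipient: 2·0.125·0.0607 + 3·0.25·0.382 + 4·0.5·0.415 = 1.131675.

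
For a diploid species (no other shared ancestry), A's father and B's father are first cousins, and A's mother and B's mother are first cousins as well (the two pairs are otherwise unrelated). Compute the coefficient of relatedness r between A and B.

Relatedness sums over independent paths through distinct common ancestors.
A and B are related in two ways: second cousins through their fathers (r = 1/32) and second cousins through their mothers (r = 1/32).
r = 1/32 + 1/32 = 1/16 = 0.0625.

0.0625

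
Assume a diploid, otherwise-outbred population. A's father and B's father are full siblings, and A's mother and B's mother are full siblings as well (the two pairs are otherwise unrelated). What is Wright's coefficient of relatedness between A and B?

Independent pedigree routes through distinct common ancestors add.
A and B are related in two ways: first cousins through their fathers (r = 1/8) and first cousins through their mothers (r = 1/8) — i.e. double first cousins.
r = 1/8 + 1/8 = 0.25.

0.25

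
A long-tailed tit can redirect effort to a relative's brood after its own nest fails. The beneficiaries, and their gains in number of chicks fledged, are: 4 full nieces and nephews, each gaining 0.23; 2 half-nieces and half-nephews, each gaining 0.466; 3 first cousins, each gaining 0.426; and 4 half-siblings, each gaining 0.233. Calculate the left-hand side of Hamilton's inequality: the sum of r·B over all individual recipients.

0.73925

r to a full niece or nephew = 1/4 (full aunt/uncle↔niece/nephew: two paths of length 3 through the shared grandparent pair: r = 2·(1/2)^3 = 1/4).
r to a half-niece or half-nephew = 0.125 (half-aunt/uncle↔niece/nephew: one path of length 3: r = (1/2)^3 = 1/8).
r to a first cousin = 1/8 (first cousins share one grandparent pair — two paths of length 4: r = 2·(1/2)^4 = 1/8).
r to a half-sibling = 0.25 (half-sibs share one parent — one path of length 2: r = (1/2)^2 = 1/4).
Summing one r·B term per recipient: 4·0.25·0.23 + 2·0.125·0.466 + 3·0.125·0.426 + 4·0.25·0.233 = 0.73925.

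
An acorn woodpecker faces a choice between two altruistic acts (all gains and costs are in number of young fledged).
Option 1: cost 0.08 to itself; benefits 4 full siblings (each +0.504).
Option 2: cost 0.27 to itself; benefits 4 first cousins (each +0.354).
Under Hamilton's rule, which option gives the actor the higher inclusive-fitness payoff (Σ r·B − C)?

Option 1: r to a full sibling = 0.5.
Option 1: Σ r·B − C = (4·0.5·0.504) − 0.08 = 0.928.
Option 2: r to a first cousin = 0.125.
Option 2: Σ r·B − C = (4·0.125·0.354) − 0.27 = -0.093.
Option 1 has the higher net inclusive-fitness payoff.

Option 1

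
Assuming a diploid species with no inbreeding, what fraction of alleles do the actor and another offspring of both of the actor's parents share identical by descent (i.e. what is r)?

Each parent–offspring link contributes a factor of 1/2, and independent paths through distinct common ancestors add.
Full sibs share both parents — two paths of length 2: r = 2·(1/2)^2 = 1/2.

0.5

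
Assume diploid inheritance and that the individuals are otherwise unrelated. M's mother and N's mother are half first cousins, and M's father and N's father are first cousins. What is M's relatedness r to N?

With two independent routes of shared ancestry, r is the sum of the two contributions.
M and N are related in two ways: half second cousins through their mothers (r = 1/64) and second cousins through their fathers (r = 1/32).
r = 1/64 + 1/32 = 3/64 = 0.046875.

0.046875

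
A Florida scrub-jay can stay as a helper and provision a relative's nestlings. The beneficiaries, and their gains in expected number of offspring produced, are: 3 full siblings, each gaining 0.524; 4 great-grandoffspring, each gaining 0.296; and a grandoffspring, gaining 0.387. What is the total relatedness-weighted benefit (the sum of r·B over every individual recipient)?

r to a full sibling = 0.5 (full sibs share both parents — two paths of length 2: r = 2·(1/2)^2 = 1/2).
r to a great-grandoffspring = 1/8 (three parent–offspring links: r = (1/2)^3 = 1/8).
r to a grandoffspring = 0.25 (two parent–offspring links: r = (1/2)^2 = 1/4).
Summing one r·B term per recipient: 3·0.5·0.524 + 4·0.125·0.296 + 1·0.25·0.387 = 1.03075.

1.03075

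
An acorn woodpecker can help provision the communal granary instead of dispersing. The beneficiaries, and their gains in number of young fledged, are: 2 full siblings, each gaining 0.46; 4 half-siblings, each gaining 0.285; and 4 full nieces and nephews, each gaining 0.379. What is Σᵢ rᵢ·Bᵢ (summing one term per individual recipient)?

1.124

r to a full sibling = 1/2 (full sibs share both parents — two paths of length 2: r = 2·(1/2)^2 = 1/2).
r to a half-sibling = 1/4 (half-sibs share one parent — one path of length 2: r = (1/2)^2 = 1/4).
r to a full niece or nephew = 1/4 (full aunt/uncle↔niece/nephew: two paths of length 3 through the shared grandparent pair: r = 2·(1/2)^3 = 1/4).
Summing one r·B term per recipient: 2·0.5·0.46 + 4·0.25·0.285 + 4·0.25·0.379 = 1.124.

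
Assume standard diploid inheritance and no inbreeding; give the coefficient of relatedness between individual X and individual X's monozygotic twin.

Each parent–offspring link contributes a factor of 1/2, and independent paths through distinct common ancestors add.
Monozygotic twins share every allele identical by descent: r = 1.

1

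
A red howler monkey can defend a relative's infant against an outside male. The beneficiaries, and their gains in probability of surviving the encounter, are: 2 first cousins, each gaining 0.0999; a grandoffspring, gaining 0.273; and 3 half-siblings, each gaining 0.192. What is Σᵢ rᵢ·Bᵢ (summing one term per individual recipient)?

0.237225

r to a first cousin = 1/8 (first cousins share one grandparent pair — two paths of length 4: r = 2·(1/2)^4 = 1/8).
r to a grandoffspring = 0.25 (two parent–offspring links: r = (1/2)^2 = 1/4).
r to a half-sibling = 0.25 (half-sibs share one parent — one path of length 2: r = (1/2)^2 = 1/4).
Summing one r·B term per recipient: 2·0.125·0.0999 + 1·0.25·0.273 + 3·0.25·0.192 = 0.237225.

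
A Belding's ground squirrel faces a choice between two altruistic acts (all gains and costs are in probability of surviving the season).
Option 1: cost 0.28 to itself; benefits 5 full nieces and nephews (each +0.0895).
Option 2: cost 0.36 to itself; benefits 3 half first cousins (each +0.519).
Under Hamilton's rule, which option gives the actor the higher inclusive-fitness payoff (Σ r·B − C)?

Option 1: r to a full niece or nephew = 0.25.
Option 1: Σ r·B − C = (5·0.25·0.0895) − 0.28 = -0.168125.
Option 2: r to a half first cousin = 0.0625.
Option 2: Σ r·B − C = (3·0.0625·0.519) − 0.36 = -0.2626875.
Option 1 has the higher net inclusive-fitness payoff.

Option 1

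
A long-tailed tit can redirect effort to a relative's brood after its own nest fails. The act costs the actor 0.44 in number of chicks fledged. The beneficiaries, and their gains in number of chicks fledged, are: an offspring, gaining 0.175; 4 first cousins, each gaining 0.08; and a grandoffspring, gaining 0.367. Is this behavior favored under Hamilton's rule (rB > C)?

Hamilton's rule: the trait is favored when the sum of r·B over every recipient exceeds the actor's cost C.
r to an offspring = 1/2 (one parent–offspring link: r = (1/2)^1 = 1/2).
r to a first cousin = 1/8 (first cousins share one grandparent pair — two paths of length 4: r = 2·(1/2)^4 = 1/8).
r to a grandoffspring = 0.25 (two parent–offspring links: r = (1/2)^2 = 1/4).
Summing one r·B term per recipient: 1·0.5·0.175 + 4·0.125·0.08 + 1·0.25·0.367 = 0.21925.
0.21925 < 0.44: the indirect benefit is less than the cost.

No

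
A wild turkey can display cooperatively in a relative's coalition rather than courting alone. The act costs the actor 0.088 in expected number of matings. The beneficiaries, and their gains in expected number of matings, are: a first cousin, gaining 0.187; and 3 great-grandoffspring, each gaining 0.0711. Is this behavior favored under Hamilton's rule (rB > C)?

No

Hamilton's rule: the trait is favored when the sum of r·B over every recipient exceeds the actor's cost C.
r to a first cousin = 1/8 (first cousins share one grandparent pair — two paths of length 4: r = 2·(1/2)^4 = 1/8).
r to a great-grandoffspring = 1/8 (three parent–offspring links: r = (1/2)^3 = 1/8).
Summing one r·B term per recipient: 1·0.125·0.187 + 3·0.125·0.0711 = 0.0500375.
0.0500375 < 0.088: the indirect benefit is less than the cost.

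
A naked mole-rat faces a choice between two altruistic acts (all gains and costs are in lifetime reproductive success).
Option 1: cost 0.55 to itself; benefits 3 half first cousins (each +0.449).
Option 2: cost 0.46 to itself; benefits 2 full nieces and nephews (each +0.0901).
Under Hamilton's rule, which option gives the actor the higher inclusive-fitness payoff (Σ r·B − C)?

Option 1: r to a half first cousin = 0.0625.
Option 1: Σ r·B − C = (3·0.0625·0.449) − 0.55 = -0.4658125.
Option 2: r to a full niece or nephew = 0.25.
Option 2: Σ r·B − C = (2·0.25·0.0901) − 0.46 = -0.41495.
Option 2 has the higher net inclusive-fitness payoff.

Option 2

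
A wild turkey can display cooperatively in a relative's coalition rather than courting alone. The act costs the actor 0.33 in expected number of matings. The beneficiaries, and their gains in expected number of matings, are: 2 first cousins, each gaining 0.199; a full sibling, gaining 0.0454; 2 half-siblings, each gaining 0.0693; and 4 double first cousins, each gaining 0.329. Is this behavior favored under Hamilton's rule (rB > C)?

Yes

Hamilton's rule: the trait is favored when the sum of r·B over every recipient exceeds the actor's cost C.
r to a first cousin = 0.125 (first cousins share one grandparent pair — two paths of length 4: r = 2·(1/2)^4 = 1/8).
r to a full sibling = 0.5 (full sibs share both parents — two paths of length 2: r = 2·(1/2)^2 = 1/2).
r to a half-sibling = 0.25 (half-sibs share one parent — one path of length 2: r = (1/2)^2 = 1/4).
r to a double first cousin = 1/4 (double first cousins share both grandparent pairs — four paths of length 4: r = 4·(1/2)^4 = 1/4).
Summing one r·B term per recipient: 2·0.125·0.199 + 1·0.5·0.0454 + 2·0.25·0.0693 + 4·0.25·0.329 = 0.4361.
0.4361 > 0.33: the indirect benefit exceeds the cost.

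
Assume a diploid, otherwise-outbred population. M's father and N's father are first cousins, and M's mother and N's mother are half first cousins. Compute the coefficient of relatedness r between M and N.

Wright's path rule: contributions from independent ancestry routes add.
M and N are related in two ways: second cousins through their fathers (r = 1/32) and half second cousins through their mothers (r = 1/64).
r = 1/32 + 1/64 = 0.046875.

0.046875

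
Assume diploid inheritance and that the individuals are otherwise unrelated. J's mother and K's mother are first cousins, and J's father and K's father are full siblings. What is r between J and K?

Relatedness sums over independent paths through distinct common ancestors.
J and K are related in two ways: second cousins through their mothers (r = 1/32) and first cousins through their fathers (r = 1/8).
r = 1/32 + 1/8 = 5/32 = 0.15625.

0.15625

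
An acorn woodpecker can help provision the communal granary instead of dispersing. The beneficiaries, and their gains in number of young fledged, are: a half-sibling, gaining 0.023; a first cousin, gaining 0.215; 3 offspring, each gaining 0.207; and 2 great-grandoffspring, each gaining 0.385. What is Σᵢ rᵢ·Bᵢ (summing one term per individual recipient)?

r to a half-sibling = 1/4 (half-sibs share one parent — one path of length 2: r = (1/2)^2 = 1/4).
r to a first cousin = 0.125 (first cousins share one grandparent pair — two paths of length 4: r = 2·(1/2)^4 = 1/8).
r to an offspring = 1/2 (one parent–offspring link: r = (1/2)^1 = 1/2).
r to a great-grandoffspring = 1/8 (three parent–offspring links: r = (1/2)^3 = 1/8).
Summing one r·B term per recipient: 1·0.25·0.023 + 1·0.125·0.215 + 3·0.5·0.207 + 2·0.125·0.385 = 0.439375.

0.439375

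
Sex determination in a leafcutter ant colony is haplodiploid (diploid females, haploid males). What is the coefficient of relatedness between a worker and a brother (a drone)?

0.25

Her haploid brother carries none of their father's genes and a random half of their mother's genome; that half matches the maternal half of her own genome with probability 1/2: r = 1/2 · 1/2 = 1/4.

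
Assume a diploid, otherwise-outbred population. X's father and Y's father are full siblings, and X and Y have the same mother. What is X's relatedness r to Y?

0.375

Relatedness sums over independent paths through distinct common ancestors.
X and Y are related in two ways: first cousins through their fathers (r = 1/8) and half-sibs through their shared mother (r = 1/4).
r = 1/8 + 1/4 = 0.375.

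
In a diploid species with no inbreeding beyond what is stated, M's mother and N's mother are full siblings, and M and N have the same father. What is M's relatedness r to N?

Relatedness sums over independent paths through distinct common ancestors.
M and N are related in two ways: first cousins through their mothers (r = 1/8) and half-sibs through their shared father (r = 1/4).
r = 1/8 + 1/4 = 3/8 = 0.375.

0.375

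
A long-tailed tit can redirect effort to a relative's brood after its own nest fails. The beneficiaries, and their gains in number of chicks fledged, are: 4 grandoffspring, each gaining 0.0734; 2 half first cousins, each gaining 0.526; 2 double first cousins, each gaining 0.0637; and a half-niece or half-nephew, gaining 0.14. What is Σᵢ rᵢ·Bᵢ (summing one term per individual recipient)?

r to a grandoffspring = 0.25 (two parent–offspring links: r = (1/2)^2 = 1/4).
r to a half first cousin = 0.0625 (half first cousins share one grandparent — one path of length 4: r = (1/2)^4 = 1/16).
r to a double first cousin = 1/4 (double first cousins share both grandparent pairs — four paths of length 4: r = 4·(1/2)^4 = 1/4).
r to a half-niece or half-nephew = 0.125 (half-aunt/uncle↔niece/nephew: one path of length 3: r = (1/2)^3 = 1/8).
Summing one r·B term per recipient: 4·0.25·0.0734 + 2·0.0625·0.526 + 2·0.25·0.0637 + 1·0.125·0.14 = 0.1885.

0.1885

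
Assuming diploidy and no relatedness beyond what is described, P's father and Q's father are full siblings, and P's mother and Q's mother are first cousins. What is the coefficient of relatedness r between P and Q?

0.15625

Independent pedigree routes through distinct common ancestors add.
P and Q are related in two ways: first cousins through their fathers (r = 1/8) and second cousins through their mothers (r = 1/32).
r = 1/8 + 1/32 = 5/32 = 0.15625.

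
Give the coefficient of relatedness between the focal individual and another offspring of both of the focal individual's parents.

Each parent–offspring link contributes a factor of 1/2, and independent paths through distinct common ancestors add.
Full sibs share both parents — two paths of length 2: r = 2·(1/2)^2 = 1/2.

0.5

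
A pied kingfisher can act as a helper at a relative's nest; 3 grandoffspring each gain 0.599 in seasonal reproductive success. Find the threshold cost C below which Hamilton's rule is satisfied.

0.44925

r to a grandoffspring = 0.25 (two parent–offspring links: r = (1/2)^2 = 1/4).
Hamilton's rule: n·r·B > C, so the trait is favored while C < n·r·B = 3·0.25·0.599 = 0.44925.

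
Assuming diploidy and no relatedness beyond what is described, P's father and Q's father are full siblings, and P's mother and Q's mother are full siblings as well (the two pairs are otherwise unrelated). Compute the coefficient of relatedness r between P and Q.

0.25

With two independent routes of shared ancestry, r is the sum of the two contributions.
P and Q are related in two ways: first cousins through their fathers (r = 1/8) and first cousins through their mothers (r = 1/8) — i.e. double first cousins.
r = 1/8 + 1/8 = 1/4 = 0.25.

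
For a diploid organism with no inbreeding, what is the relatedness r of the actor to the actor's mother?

Each parent–offspring link contributes a factor of 1/2, and independent paths through distinct common ancestors add.
One parent–offspring link: r = (1/2)^1 = 1/2.

0.5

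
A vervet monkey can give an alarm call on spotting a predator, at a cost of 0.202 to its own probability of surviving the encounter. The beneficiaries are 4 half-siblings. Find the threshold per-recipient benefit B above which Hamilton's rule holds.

r to a half-sibling = 0.25 (half-sibs share one parent — one path of length 2: r = (1/2)^2 = 1/4).
Hamilton's rule with n recipients of equal r: n·r·B > C, so B > C/(n·r) = 0.202/(4·0.25) = 0.202.

0.202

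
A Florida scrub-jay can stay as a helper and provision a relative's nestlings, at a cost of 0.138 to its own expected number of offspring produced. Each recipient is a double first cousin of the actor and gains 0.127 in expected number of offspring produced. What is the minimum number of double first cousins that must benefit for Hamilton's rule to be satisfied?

r to a double first cousin = 1/4 (double first cousins share both grandparent pairs — four paths of length 4: r = 4·(1/2)^4 = 1/4).
Hamilton's rule: n·r·B > C  ⇒  n > C/(r·B) = 0.138/(0.25·0.127) = 4.346.
The smallest integer exceeding 4.346 is 5.

5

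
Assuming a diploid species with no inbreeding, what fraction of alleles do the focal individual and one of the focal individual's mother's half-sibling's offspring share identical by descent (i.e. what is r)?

0.0625

Each parent–offspring link contributes a factor of 1/2, and independent paths through distinct common ancestors add.
Half first cousins share one grandparent — one path of length 4: r = (1/2)^4 = 1/16.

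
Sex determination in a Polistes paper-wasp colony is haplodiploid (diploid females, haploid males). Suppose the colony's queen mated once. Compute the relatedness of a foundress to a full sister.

0.75

Haplodiploid full sisters inherit their father's entire haploid genome identically (contributing 1/2) and on average half of their mother's contribution (1/2 · 1/2 = 1/4); r = 1/2 + 1/4 = 3/4.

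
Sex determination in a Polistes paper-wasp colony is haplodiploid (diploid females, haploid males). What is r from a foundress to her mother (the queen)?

0.5

One meiotic link between diploid queen and diploid daughter: r = 1/2.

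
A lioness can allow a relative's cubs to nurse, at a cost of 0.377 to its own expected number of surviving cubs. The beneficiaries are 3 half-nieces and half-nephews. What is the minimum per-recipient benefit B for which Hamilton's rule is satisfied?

1.0053

r to a half-niece or half-nephew = 1/8 (half-aunt/uncle↔niece/nephew: one path of length 3: r = (1/2)^3 = 1/8).
Hamilton's rule with n recipients of equal r: n·r·B > C, so B > C/(n·r) = 0.377/(3·0.125) = 1.0053.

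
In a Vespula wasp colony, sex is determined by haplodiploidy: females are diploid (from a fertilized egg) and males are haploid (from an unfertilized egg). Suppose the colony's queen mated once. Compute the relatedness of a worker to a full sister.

0.75

Haplodiploid full sisters inherit their father's entire haploid genome identically (contributing 1/2) and on average half of their mother's contribution (1/2 · 1/2 = 1/4); r = 1/2 + 1/4 = 3/4.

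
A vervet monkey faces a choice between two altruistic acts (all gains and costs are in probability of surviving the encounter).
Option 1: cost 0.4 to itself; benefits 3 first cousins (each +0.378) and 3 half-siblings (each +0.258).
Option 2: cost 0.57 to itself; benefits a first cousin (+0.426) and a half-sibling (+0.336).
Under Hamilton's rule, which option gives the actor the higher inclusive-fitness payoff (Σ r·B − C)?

Option 1

Option 1: r to a first cousin = 0.125.
Option 1: r to a half-sibling = 0.25.
Option 1: Σ r·B − C = (3·0.125·0.378 + 3·0.25·0.258) − 0.4 = -0.06475.
Option 2: r to a first cousin = 0.125.
Option 2: r to a half-sibling = 0.25.
Option 2: Σ r·B − C = (1·0.125·0.426 + 1·0.25·0.336) − 0.57 = -0.43275.
Option 1 has the higher net inclusive-fitness payoff.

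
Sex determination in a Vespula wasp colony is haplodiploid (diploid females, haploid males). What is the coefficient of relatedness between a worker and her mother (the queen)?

One meiotic link between diploid queen and diploid daughter: r = 1/2.

0.5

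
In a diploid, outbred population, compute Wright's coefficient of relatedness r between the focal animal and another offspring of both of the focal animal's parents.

Each parent–offspring link contributes a factor of 1/2, and independent paths through distinct common ancestors add.
Full sibs share both parents — two paths of length 2: r = 2·(1/2)^2 = 1/2.

0.5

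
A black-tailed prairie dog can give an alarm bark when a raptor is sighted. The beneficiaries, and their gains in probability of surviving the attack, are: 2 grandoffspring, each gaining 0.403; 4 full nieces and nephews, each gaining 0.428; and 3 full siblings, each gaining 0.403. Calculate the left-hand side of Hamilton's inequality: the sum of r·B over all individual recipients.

r to a grandoffspring = 1/4 (two parent–offspring links: r = (1/2)^2 = 1/4).
r to a full niece or nephew = 1/4 (full aunt/uncle↔niece/nephew: two paths of length 3 through the shared grandparent pair: r = 2·(1/2)^3 = 1/4).
r to a full sibling = 0.5 (full sibs share both parents — two paths of length 2: r = 2·(1/2)^2 = 1/2).
Summing one r·B term per recipient: 2·0.25·0.403 + 4·0.25·0.428 + 3·0.5·0.403 = 1.234.

1.234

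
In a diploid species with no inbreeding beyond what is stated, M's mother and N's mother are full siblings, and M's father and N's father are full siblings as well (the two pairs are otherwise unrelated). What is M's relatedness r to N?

With two independent routes of shared ancestry, r is the sum of the two contributions.
M and N are related in two ways: first cousins through their mothers (r = 1/8) and first cousins through their fathers (r = 1/8) — i.e. double first cousins.
r = 1/8 + 1/8 = 1/4 = 0.25.

0.25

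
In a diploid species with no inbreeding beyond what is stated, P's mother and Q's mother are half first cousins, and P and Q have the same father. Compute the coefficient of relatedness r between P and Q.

With two independent routes of shared ancestry, r is the sum of the two contributions.
P and Q are related in two ways: half second cousins through their mothers (r = 1/64) and half-sibs through their shared father (r = 1/4).
r = 1/64 + 1/4 = 0.265625.

0.265625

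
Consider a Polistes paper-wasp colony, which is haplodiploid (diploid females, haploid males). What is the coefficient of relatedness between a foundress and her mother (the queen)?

One meiotic link between diploid queen and diploid daughter: r = 1/2.

0.5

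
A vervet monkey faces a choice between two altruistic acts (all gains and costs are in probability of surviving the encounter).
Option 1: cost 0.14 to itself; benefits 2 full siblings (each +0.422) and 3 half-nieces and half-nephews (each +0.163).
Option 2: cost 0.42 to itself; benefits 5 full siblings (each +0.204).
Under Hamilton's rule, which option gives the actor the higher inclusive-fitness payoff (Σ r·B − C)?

Option 1: r to a full sibling = 0.5.
Option 1: r to a half-niece or half-nephew = 0.125.
Option 1: Σ r·B − C = (2·0.5·0.422 + 3·0.125·0.163) − 0.14 = 0.343125.
Option 2: r to a full sibling = 0.5.
Option 2: Σ r·B − C = (5·0.5·0.204) − 0.42 = 0.09.
Option 1 has the higher net inclusive-fitness payoff.

Option 1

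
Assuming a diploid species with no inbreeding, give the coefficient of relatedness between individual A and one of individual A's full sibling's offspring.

0.25

Each parent–offspring link contributes a factor of 1/2, and independent paths through distinct common ancestors add.
Full aunt/uncle↔niece/nephew: two paths of length 3 through the shared grandparent pair: r = 2·(1/2)^3 = 1/4.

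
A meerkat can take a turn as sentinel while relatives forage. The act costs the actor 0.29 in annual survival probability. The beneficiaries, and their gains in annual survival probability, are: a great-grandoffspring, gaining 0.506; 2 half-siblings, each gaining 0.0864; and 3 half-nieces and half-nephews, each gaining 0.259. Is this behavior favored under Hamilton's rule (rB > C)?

No

Hamilton's rule: the trait is favored when the sum of r·B over every recipient exceeds the actor's cost C.
r to a great-grandoffspring = 0.125 (three parent–offspring links: r = (1/2)^3 = 1/8).
r to a half-sibling = 1/4 (half-sibs share one parent — one path of length 2: r = (1/2)^2 = 1/4).
r to a half-niece or half-nephew = 1/8 (half-aunt/uncle↔niece/nephew: one path of length 3: r = (1/2)^3 = 1/8).
Summing one r·B term per recipient: 1·0.125·0.506 + 2·0.25·0.0864 + 3·0.125·0.259 = 0.203575.
0.203575 < 0.29: the indirect benefit is less than the cost.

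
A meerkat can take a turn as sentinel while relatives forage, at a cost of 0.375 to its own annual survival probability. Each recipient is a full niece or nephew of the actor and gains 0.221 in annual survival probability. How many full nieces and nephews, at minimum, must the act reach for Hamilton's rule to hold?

r to a full niece or nephew = 0.25 (full aunt/uncle↔niece/nephew: two paths of length 3 through the shared grandparent pair: r = 2·(1/2)^3 = 1/4).
Hamilton's rule: n·r·B > C  ⇒  n > C/(r·B) = 0.375/(0.25·0.221) = 6.787.
The smallest integer exceeding 6.787 is 7.

7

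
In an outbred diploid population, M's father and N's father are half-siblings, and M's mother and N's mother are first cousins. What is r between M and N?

Relatedness sums over independent paths through distinct common ancestors.
M and N are related in two ways: half first cousins through their fathers (r = 1/16) and second cousins through their mothers (r = 1/32).
r = 1/16 + 1/32 = 3/32 = 0.09375.

0.09375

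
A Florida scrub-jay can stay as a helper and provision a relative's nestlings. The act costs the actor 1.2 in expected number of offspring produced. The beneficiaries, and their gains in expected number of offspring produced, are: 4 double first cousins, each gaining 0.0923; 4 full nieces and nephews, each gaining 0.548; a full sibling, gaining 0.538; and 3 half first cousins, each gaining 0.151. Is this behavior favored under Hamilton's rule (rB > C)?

Hamilton's rule: the trait is favored when the sum of r·B over every recipient exceeds the actor's cost C.
r to a double first cousin = 1/4 (double first cousins share both grandparent pairs — four paths of length 4: r = 4·(1/2)^4 = 1/4).
r to a full niece or nephew = 0.25 (full aunt/uncle↔niece/nephew: two paths of length 3 through the shared grandparent pair: r = 2·(1/2)^3 = 1/4).
r to a full sibling = 1/2 (full sibs share both parents — two paths of length 2: r = 2·(1/2)^2 = 1/2).
r to a half first cousin = 1/16 (half first cousins share one grandparent — one path of length 4: r = (1/2)^4 = 1/16).
Summing one r·B term per recipient: 4·0.25·0.0923 + 4·0.25·0.548 + 1·0.5·0.538 + 3·0.0625·0.151 = 0.9376125.
0.9376125 < 1.2: the indirect benefit is less than the cost.

No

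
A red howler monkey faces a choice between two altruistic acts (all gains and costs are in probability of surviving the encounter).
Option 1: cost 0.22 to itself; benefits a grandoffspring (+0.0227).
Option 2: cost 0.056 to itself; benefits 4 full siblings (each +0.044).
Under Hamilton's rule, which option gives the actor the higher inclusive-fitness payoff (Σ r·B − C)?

Option 1: r to a grandoffspring = 0.25.
Option 1: Σ r·B − C = (1·0.25·0.0227) − 0.22 = -0.214325.
Option 2: r to a full sibling = 0.5.
Option 2: Σ r·B − C = (4·0.5·0.044) − 0.056 = 0.032.
Option 2 has the higher net inclusive-fitness payoff.

Option 2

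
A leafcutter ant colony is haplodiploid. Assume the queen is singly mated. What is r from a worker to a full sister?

Haplodiploid full sisters inherit their father's entire haploid genome identically (contributing 1/2) and on average half of their mother's contribution (1/2 · 1/2 = 1/4); r = 1/2 + 1/4 = 3/4.

0.75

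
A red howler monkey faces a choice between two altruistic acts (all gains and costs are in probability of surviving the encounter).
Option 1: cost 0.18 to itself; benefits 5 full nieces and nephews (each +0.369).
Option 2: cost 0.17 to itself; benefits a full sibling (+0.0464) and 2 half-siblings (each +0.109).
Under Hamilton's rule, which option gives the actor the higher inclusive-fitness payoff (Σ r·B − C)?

Option 1: r to a full niece or nephew = 0.25.
Option 1: Σ r·B − C = (5·0.25·0.369) − 0.18 = 0.28125.
Option 2: r to a full sibling = 0.5.
Option 2: r to a half-sibling = 0.25.
Option 2: Σ r·B − C = (1·0.5·0.0464 + 2·0.25·0.109) − 0.17 = -0.0923.
Option 1 has the higher net inclusive-fitness payoff.

Option 1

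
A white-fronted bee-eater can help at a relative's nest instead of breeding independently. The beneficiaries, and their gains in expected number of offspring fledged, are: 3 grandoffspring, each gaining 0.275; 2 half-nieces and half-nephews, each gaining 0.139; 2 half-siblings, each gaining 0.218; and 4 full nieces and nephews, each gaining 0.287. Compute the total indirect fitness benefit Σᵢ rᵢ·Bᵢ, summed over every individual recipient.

0.637

r to a grandoffspring = 0.25 (two parent–offspring links: r = (1/2)^2 = 1/4).
r to a half-niece or half-nephew = 0.125 (half-aunt/uncle↔niece/nephew: one path of length 3: r = (1/2)^3 = 1/8).
r to a half-sibling = 0.25 (half-sibs share one parent — one path of length 2: r = (1/2)^2 = 1/4).
r to a full niece or nephew = 0.25 (full aunt/uncle↔niece/nephew: two paths of length 3 through the shared grandparent pair: r = 2·(1/2)^3 = 1/4).
Summing one r·B term per recipient: 3·0.25·0.275 + 2·0.125·0.139 + 2·0.25·0.218 + 4·0.25·0.287 = 0.637.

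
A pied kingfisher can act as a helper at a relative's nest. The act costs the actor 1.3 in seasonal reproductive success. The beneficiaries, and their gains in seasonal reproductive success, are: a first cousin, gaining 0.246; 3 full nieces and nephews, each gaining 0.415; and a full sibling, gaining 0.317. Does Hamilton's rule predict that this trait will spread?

Hamilton's rule: the trait is favored when the sum of r·B over every recipient exceeds the actor's cost C.
r to a first cousin = 1/8 (first cousins share one grandparent pair — two paths of length 4: r = 2·(1/2)^4 = 1/8).
r to a full niece or nephew = 0.25 (full aunt/uncle↔niece/nephew: two paths of length 3 through the shared grandparent pair: r = 2·(1/2)^3 = 1/4).
r to a full sibling = 1/2 (full sibs share both parents — two paths of length 2: r = 2·(1/2)^2 = 1/2).
Summing one r·B term per recipient: 1·0.125·0.246 + 3·0.25·0.415 + 1·0.5·0.317 = 0.5005.
0.5005 < 1.3: the indirect benefit is less than the cost.

No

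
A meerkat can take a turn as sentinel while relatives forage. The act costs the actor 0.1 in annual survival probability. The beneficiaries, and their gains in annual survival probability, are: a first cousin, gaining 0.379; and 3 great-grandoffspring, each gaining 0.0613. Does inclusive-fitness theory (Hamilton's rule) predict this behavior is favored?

Hamilton's rule: the trait is favored when the sum of r·B over every recipient exceeds the actor's cost C.
r to a first cousin = 1/8 (first cousins share one grandparent pair — two paths of length 4: r = 2·(1/2)^4 = 1/8).
r to a great-grandoffspring = 1/8 (three parent–offspring links: r = (1/2)^3 = 1/8).
Summing one r·B term per recipient: 1·0.125·0.379 + 3·0.125·0.0613 = 0.0703625.
0.0703625 < 0.1: the indirect benefit is less than the cost.

No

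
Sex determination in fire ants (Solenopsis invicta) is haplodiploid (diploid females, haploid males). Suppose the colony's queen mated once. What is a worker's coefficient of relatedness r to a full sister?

Haplodiploid full sisters inherit their father's entire haploid genome identically (contributing 1/2) and on average half of their mother's contribution (1/2 · 1/2 = 1/4); r = 1/2 + 1/4 = 3/4.

0.75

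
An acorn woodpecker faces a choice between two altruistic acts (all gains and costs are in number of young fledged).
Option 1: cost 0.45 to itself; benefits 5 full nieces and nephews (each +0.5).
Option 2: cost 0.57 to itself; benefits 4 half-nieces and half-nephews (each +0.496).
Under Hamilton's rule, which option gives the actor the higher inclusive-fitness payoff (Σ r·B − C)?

Option 1: r to a full niece or nephew = 0.25.
Option 1: Σ r·B − C = (5·0.25·0.5) − 0.45 = 0.175.
Option 2: r to a half-niece or half-nephew = 0.125.
Option 2: Σ r·B − C = (4·0.125·0.496) − 0.57 = -0.322.
Option 1 has the higher net inclusive-fitness payoff.

Option 1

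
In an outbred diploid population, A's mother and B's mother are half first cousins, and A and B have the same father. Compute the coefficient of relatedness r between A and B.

Wright's path rule: contributions from independent ancestry routes add.
A and B are related in two ways: half second cousins through their mothers (r = 1/64) and half-sibs through their shared father (r = 1/4).
r = 1/64 + 1/4 = 0.265625.

0.265625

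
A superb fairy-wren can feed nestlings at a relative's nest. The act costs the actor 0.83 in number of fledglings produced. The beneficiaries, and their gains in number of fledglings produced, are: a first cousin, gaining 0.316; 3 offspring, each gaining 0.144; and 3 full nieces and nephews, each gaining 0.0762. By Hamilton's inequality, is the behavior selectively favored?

Hamilton's rule: the trait is favored when the sum of r·B over every recipient exceeds the actor's cost C.
r to a first cousin = 1/8 (first cousins share one grandparent pair — two paths of length 4: r = 2·(1/2)^4 = 1/8).
r to an offspring = 1/2 (one parent–offspring link: r = (1/2)^1 = 1/2).
r to a full niece or nephew = 0.25 (full aunt/uncle↔niece/nephew: two paths of length 3 through the shared grandparent pair: r = 2·(1/2)^3 = 1/4).
Summing one r·B term per recipient: 1·0.125·0.316 + 3·0.5·0.144 + 3·0.25·0.0762 = 0.31265.
0.31265 < 0.83: the indirect benefit is less than the cost.

No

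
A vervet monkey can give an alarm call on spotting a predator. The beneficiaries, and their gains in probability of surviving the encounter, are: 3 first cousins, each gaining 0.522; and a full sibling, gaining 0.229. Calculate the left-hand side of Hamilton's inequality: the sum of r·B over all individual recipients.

r to a first cousin = 0.125 (first cousins share one grandparent pair — two paths of length 4: r = 2·(1/2)^4 = 1/8).
r to a full sibling = 0.5 (full sibs share both parents — two paths of length 2: r = 2·(1/2)^2 = 1/2).
Summing one r·B term per recipient: 3·0.125·0.522 + 1·0.5·0.229 = 0.31025.

0.31025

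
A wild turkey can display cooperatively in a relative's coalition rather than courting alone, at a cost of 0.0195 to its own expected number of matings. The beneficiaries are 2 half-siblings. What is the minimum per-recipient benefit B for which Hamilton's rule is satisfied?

0.039

r to a half-sibling = 1/4 (half-sibs share one parent — one path of length 2: r = (1/2)^2 = 1/4).
Hamilton's rule with n recipients of equal r: n·r·B > C, so B > C/(n·r) = 0.0195/(2·0.25) = 0.039.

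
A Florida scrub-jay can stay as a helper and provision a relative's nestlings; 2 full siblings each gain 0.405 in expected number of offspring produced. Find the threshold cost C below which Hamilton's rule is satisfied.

0.405

r to a full sibling = 0.5 (full sibs share both parents — two paths of length 2: r = 2·(1/2)^2 = 1/2).
Hamilton's rule: n·r·B > C, so the trait is favored while C < n·r·B = 2·0.5·0.405 = 0.405.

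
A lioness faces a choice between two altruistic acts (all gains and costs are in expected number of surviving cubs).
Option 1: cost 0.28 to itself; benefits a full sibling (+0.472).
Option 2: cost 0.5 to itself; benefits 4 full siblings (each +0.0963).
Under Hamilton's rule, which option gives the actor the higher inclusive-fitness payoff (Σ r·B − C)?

Option 1

Option 1: r to a full sibling = 0.5.
Option 1: Σ r·B − C = (1·0.5·0.472) − 0.28 = -0.044.
Option 2: r to a full sibling = 0.5.
Option 2: Σ r·B − C = (4·0.5·0.0963) − 0.5 = -0.3074.
Option 1 has the higher net inclusive-fitness payoff.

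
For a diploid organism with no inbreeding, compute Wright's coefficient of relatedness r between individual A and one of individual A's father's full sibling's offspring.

0.125

Each parent–offspring link contributes a factor of 1/2, and independent paths through distinct common ancestors add.
First cousins share one grandparent pair — two paths of length 4: r = 2·(1/2)^4 = 1/8.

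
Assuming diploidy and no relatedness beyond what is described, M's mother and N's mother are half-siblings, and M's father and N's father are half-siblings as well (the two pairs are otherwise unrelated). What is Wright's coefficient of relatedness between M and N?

Independent pedigree routes through distinct common ancestors add.
M and N are related in two ways: half first cousins through their mothers (r = 1/16) and half first cousins through their fathers (r = 1/16).
r = 1/16 + 1/16 = 1/8 = 0.125.

0.125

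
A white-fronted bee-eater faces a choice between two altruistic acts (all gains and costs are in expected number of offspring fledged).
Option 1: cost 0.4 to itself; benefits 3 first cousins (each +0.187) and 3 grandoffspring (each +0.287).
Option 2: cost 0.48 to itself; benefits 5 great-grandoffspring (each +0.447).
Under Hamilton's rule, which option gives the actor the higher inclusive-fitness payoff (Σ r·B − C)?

Option 1

Option 1: r to a first cousin = 0.125.
Option 1: r to a grandoffspring = 0.25.
Option 1: Σ r·B − C = (3·0.125·0.187 + 3·0.25·0.287) − 0.4 = -0.114625.
Option 2: r to a great-grandoffspring = 0.125.
Option 2: Σ r·B − C = (5·0.125·0.447) − 0.48 = -0.200625.
Option 1 has the higher net inclusive-fitness payoff.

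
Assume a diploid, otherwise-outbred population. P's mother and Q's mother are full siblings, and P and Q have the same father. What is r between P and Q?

Relatedness sums over independent paths through distinct common ancestors.
P and Q are related in two ways: first cousins through their mothers (r = 1/8) and half-sibs through their shared father (r = 1/4).
r = 1/8 + 1/4 = 0.375.

0.375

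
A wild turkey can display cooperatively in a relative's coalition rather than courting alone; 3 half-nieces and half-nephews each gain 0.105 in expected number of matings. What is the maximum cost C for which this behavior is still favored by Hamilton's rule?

0.039375

r to a half-niece or half-nephew = 0.125 (half-aunt/uncle↔niece/nephew: one path of length 3: r = (1/2)^3 = 1/8).
Hamilton's rule: n·r·B > C, so the trait is favored while C < n·r·B = 3·0.125·0.105 = 0.039375.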